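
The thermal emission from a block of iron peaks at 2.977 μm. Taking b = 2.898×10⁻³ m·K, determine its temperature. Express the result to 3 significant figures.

Wien's law gives T = b/λ_max = (2.898×10⁻³ m·K)/(2.977×10⁻⁶ m) = 973 K.

T ≈ 973 K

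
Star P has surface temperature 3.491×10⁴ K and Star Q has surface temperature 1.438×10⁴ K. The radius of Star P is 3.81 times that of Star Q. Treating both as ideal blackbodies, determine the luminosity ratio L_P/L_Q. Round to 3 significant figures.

L_P/L_Q ≈ 504

L ∝ R²T⁴, so L_P/L_Q = (R_P/R_Q)²(T_P/T_Q)⁴ = (3.81)² × (3.491×10⁴/1.438×10⁴)⁴ = 14.5161 × 34.7347 = 504.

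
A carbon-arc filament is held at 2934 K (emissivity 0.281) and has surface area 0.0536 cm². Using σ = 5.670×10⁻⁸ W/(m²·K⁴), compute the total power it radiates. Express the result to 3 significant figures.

Area A = 0.0536 cm² = 5.36×10⁻⁶ m².
P = εσAT⁴ = 0.281 × 5.670×10⁻⁸ × 5.36×10⁻⁶ × (2934)⁴ = 6.33 W.

P ≈ 6.33 W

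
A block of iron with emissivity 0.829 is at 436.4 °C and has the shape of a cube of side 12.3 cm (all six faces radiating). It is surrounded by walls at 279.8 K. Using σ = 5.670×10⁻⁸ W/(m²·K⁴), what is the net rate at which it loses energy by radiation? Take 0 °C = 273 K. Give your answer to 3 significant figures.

T = 436.4 °C + 273 = 709.4 K.
Area A = 6s² = 6×(0.123 m)² = 0.090774 m².
Net radiated power P_net = εσA(T⁴ − T₀⁴) = 0.829×5.670×10⁻⁸×0.090774×(709.4⁴ − 279.8⁴).
T⁴ − T₀⁴ = 2.53259×10¹¹ − 6.12902×10⁹ = 2.47130×10¹¹ K⁴, so P_net = 1.05×10³ W.

Net loss ≈ 1.05×10³ W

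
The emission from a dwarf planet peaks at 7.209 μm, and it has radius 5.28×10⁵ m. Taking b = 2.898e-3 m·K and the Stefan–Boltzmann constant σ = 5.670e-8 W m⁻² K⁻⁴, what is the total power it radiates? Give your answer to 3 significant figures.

Wien's law: T = b/λ_max = 2.898×10⁻³/7.209×10⁻⁶ = 401.998 K.
Surface area A = 4πR² = 4π(5.28×10⁵ m)² = 3.50330×10¹² m².
Then P = σAT⁴ = 5.670×10⁻⁸×3.50330×10¹²×(401.998)⁴ = 5.19×10¹⁵ W.

P ≈ 5.19×10¹⁵ W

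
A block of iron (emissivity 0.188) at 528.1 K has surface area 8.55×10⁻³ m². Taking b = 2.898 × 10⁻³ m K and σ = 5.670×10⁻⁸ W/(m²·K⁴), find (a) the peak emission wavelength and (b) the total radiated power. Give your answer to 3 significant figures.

λ_max ≈ 5.49 μm; P ≈ 7.09 W

(a) λ_max = b/T = 2.898×10⁻³/528.1 = 5.488×10⁻⁶ m = 5.49 μm.
Area A = 8.55×10⁻³ m².
(b) P = εσAT⁴ = 0.188×5.670×10⁻⁸×8.55×10⁻³×(528.1)⁴ = 7.09 W.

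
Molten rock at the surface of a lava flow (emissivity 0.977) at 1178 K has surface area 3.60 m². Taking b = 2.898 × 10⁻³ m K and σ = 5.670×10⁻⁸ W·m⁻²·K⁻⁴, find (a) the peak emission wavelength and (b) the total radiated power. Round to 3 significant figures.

λ_max ≈ 2.46×10³ nm; P ≈ 3.84×10⁵ W

(a) λ_max = b/T = 2.898×10⁻³/1178 = 2.460×10⁻⁶ m = 2.46×10³ nm.
Area A = 3.60 m².
(b) P = εσAT⁴ = 0.977×5.670×10⁻⁸×3.60×(1178)⁴ = 3.84×10⁵ W.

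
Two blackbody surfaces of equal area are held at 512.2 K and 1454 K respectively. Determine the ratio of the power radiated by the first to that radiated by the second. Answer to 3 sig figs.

P₁/P₂ ≈ 0.0154

With equal areas, P₁/P₂ = (T₁/T₂)⁴ = (512.2/1454)⁴ = 0.0154.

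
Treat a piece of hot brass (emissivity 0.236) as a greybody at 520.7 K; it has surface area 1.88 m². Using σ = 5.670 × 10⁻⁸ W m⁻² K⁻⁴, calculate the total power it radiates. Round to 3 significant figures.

P ≈ 1.85×10³ W

Area A = 1.88 m².
P = εσAT⁴ = 0.236 × 5.670×10⁻⁸ × 1.88 × (520.7)⁴ = 1.85×10³ W.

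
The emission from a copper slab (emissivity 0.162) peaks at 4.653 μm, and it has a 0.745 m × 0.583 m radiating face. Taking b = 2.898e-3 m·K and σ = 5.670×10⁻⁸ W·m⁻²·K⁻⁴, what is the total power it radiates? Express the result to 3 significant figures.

Wien's law: T = b/λ_max = 2.898×10⁻³/4.653×10⁻⁶ = 622.824 K.
Area A = 0.745 × 0.583 = 0.434335 m².
Then P = εσAT⁴ = 0.162×5.670×10⁻⁸×0.434335×(622.824)⁴ = 600 W.

P ≈ 600 W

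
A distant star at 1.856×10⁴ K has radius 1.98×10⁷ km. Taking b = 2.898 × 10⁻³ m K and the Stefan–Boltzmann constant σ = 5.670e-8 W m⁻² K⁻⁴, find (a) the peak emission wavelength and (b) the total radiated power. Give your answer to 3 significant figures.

(a) λ_max = b/T = 2.898×10⁻³/1.856×10⁴ = 1.561×10⁻⁷ m = 156 nm.
Surface area A = 4πR² = 4π(1.98×10¹⁰ m)² = 4.92652×10²¹ m².
(b) P = σAT⁴ = 5.670×10⁻⁸×4.92652×10²¹×(1.856×10⁴)⁴ = 3.31×10³¹ W.

λ_max ≈ 156 nm; P ≈ 3.31×10³¹ W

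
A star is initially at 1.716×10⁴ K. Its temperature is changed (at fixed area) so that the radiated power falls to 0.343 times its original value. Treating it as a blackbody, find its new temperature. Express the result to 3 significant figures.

T₂ ≈ 1.31×10⁴ K

P ∝ T⁴, so T₂/T₁ = (P₂/P₁)^(1/4) = (0.343)^(1/4) = 0.765286.
T₂ = 1.716×10⁴ × 0.765286 = 1.31×10⁴ K.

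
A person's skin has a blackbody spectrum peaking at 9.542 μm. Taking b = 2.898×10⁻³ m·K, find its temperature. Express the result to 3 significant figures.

Wien's law gives T = b/λ_max = (2.898×10⁻³ m·K)/(9.542×10⁻⁶ m) = 304 K.

T ≈ 304 K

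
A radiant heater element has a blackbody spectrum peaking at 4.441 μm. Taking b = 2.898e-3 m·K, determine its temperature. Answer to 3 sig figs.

Wien's law gives T = b/λ_max = (2.898×10⁻³ m·K)/(4.441×10⁻⁶ m) = 653 K.

T ≈ 653 K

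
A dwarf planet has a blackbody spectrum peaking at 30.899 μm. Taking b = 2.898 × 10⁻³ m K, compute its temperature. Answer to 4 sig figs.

T ≈ 93.79 K

Wien's law gives T = b/λ_max = (2.898×10⁻³ m·K)/(3.0899×10⁻⁵ m) = 93.79 K.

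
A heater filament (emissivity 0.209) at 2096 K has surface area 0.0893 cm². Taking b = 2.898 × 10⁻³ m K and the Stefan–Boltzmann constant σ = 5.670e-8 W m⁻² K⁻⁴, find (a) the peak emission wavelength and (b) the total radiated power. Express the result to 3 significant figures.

λ_max ≈ 1.38 μm; P ≈ 2.04 W

(a) λ_max = b/T = 2.898×10⁻³/2096 = 1.383×10⁻⁶ m = 1.38 μm.
Area A = 0.0893 cm² = 8.93×10⁻⁶ m².
(b) P = εσAT⁴ = 0.209×5.670×10⁻⁸×8.93×10⁻⁶×(2096)⁴ = 2.04 W.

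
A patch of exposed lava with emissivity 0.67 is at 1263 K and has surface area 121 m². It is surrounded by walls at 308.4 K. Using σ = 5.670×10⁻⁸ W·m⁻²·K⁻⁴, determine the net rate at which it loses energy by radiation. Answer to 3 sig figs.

Area A = 121 m².
Net radiated power P_net = εσA(T⁴ − T₀⁴) = 0.67×5.670×10⁻⁸×121×(1263⁴ − 308.4⁴).
T⁴ − T₀⁴ = 2.54456×10¹² − 9.04602×10⁹ = 2.53551×10¹² K⁴, so P_net = 1.17×10⁷ W.

Net loss ≈ 1.17×10⁷ W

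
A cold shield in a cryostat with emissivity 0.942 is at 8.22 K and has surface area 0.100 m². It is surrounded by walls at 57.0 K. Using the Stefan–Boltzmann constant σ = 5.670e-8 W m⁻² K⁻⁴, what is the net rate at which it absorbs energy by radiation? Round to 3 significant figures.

Net gain ≈ 0.0564 W

Area A = 0.100 m².
Net radiated power P_net = εσA(T⁴ − T₀⁴) = 0.942×5.670×10⁻⁸×0.100×(8.22⁴ − 57.0⁴).
T⁴ − T₀⁴ = 4565.49 − 1.05560×10⁷ = -1.05514×10⁷ K⁴, so P_net = -0.0564 W — negative, meaning a net gain of 0.0564 W.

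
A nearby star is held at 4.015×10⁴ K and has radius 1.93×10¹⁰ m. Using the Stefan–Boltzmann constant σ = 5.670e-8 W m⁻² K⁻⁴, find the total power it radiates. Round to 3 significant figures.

P ≈ 6.90×10³² W

Surface area A = 4πR² = 4π(1.93×10¹⁰ m)² = 4.68085×10²¹ m².
P = σAT⁴ = 5.670×10⁻⁸ × 4.68085×10²¹ × (4.015×10⁴)⁴ = 6.90×10³² W.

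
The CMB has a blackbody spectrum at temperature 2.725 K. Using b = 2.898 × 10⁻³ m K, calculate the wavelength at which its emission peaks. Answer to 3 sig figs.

Wien's displacement law: λ_max = b/T = (2.898×10⁻³ m·K)/(2.725 K) = 1.063×10⁻³ m.
That is 1.06 mm, in the microwave range.

λ_max ≈ 1.06 mm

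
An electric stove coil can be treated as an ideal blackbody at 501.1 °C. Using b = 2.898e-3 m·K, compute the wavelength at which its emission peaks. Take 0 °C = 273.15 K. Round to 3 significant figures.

T = 501.1 °C + 273.15 = 774.25 K.
Wien's displacement law: λ_max = b/T = (2.898×10⁻³ m·K)/(774.25 K) = 3.743×10⁻⁶ m.
That is 3.74 μm, in the infrared range.

λ_max ≈ 3.74 μm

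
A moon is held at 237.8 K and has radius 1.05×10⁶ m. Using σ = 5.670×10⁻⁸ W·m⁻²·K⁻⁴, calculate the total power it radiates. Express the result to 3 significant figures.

Surface area A = 4πR² = 4π(1.05×10⁶ m)² = 1.38544×10¹³ m².
P = σAT⁴ = 5.670×10⁻⁸ × 1.38544×10¹³ × (237.8)⁴ = 2.51×10¹⁵ W.

P ≈ 2.51×10¹⁵ W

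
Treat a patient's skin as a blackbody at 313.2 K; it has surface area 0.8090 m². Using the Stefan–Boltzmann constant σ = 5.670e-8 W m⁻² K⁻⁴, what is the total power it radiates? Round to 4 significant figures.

P ≈ 441.4 W

Area A = 0.8090 m².
P = σAT⁴ = 5.670×10⁻⁸ × 0.8090 × (313.2)⁴ = 441.4 W.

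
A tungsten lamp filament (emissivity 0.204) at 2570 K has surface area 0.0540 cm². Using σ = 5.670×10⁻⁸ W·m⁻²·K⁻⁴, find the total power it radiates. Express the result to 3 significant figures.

Area A = 0.0540 cm² = 5.40×10⁻⁶ m².
P = εσAT⁴ = 0.204 × 5.670×10⁻⁸ × 5.40×10⁻⁶ × (2570)⁴ = 2.72 W.

P ≈ 2.72 W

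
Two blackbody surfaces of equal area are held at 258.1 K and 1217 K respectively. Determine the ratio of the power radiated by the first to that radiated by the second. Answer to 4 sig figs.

With equal areas, P₁/P₂ = (T₁/T₂)⁴ = (258.1/1217)⁴ = 2.023×10⁻³.

P₁/P₂ ≈ 2.023×10⁻³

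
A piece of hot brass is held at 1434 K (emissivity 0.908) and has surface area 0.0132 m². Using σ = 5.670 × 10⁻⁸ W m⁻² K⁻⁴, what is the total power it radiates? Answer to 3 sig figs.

P ≈ 2.87×10³ W

Area A = 0.0132 m².
P = εσAT⁴ = 0.908 × 5.670×10⁻⁸ × 0.0132 × (1434)⁴ = 2.87×10³ W.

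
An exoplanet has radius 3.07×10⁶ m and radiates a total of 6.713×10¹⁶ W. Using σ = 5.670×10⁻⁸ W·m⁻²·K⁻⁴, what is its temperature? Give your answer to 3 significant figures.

T ≈ 316 K

Surface area A = 4πR² = 4π(3.07×10⁶ m)² = 1.18437×10¹⁴ m².
P = σAT⁴ ⇒ T = (P/(σA))^(1/4) = (6.713×10¹⁶/(5.670×10⁻⁸×1.18437×10¹⁴))^(1/4) = 316 K.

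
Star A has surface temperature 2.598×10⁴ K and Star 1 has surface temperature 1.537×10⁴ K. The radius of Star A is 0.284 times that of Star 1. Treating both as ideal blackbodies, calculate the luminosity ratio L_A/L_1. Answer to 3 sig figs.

L_A/L_1 ≈ 0.658

L ∝ R²T⁴, so L_A/L_1 = (R_A/R_1)²(T_A/T_1)⁴ = (0.284)² × (2.598×10⁴/1.537×10⁴)⁴ = 0.080656 × 8.16321 = 0.658.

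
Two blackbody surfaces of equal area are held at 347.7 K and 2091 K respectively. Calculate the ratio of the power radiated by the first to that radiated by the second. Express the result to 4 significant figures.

P₁/P₂ ≈ 7.645×10⁻⁴

With equal areas, P₁/P₂ = (T₁/T₂)⁴ = (347.7/2091)⁴ = 7.645×10⁻⁴.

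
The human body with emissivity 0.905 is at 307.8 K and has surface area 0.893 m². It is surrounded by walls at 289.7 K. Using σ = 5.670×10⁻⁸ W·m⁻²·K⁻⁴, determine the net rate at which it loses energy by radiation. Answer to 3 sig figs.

Net loss ≈ 88.5 W

Area A = 0.893 m².
Net radiated power P_net = εσA(T⁴ − T₀⁴) = 0.905×5.670×10⁻⁸×0.893×(307.8⁴ − 289.7⁴).
T⁴ − T₀⁴ = 8.97583×10⁹ − 7.04359×10⁹ = 1.93224×10⁹ K⁴, so P_net = 88.5 W.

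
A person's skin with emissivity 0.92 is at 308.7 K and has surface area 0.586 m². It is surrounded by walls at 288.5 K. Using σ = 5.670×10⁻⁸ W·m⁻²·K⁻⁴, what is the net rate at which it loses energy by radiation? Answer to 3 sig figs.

Area A = 0.586 m².
Net radiated power P_net = εσA(T⁴ − T₀⁴) = 0.92×5.670×10⁻⁸×0.586×(308.7⁴ − 288.5⁴).
T⁴ − T₀⁴ = 9.08127×10⁹ − 6.92761×10⁹ = 2.15366×10⁹ K⁴, so P_net = 65.8 W.

Net loss ≈ 65.8 W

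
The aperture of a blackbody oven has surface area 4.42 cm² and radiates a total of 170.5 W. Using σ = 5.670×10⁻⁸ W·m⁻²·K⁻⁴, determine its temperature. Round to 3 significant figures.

T ≈ 1.62×10³ K

Area A = 4.42 cm² = 4.42×10⁻⁴ m².
P = σAT⁴ ⇒ T = (P/(σA))^(1/4) = (170.5/(5.670×10⁻⁸×4.42×10⁻⁴))^(1/4) = 1.62×10³ K.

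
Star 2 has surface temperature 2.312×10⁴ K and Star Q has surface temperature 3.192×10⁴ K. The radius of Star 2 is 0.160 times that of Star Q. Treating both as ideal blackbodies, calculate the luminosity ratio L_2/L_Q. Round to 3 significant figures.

L ∝ R²T⁴, so L_2/L_Q = (R_2/R_Q)²(T_2/T_Q)⁴ = (0.160)² × (2.312×10⁴/3.192×10⁴)⁴ = 0.0256 × 0.275233 = 7.05×10⁻³.

L_2/L_Q ≈ 7.05×10⁻³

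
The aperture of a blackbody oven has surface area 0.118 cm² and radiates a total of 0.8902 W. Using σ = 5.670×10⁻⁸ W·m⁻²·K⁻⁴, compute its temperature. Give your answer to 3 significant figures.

T ≈ 1.07×10³ K

Area A = 0.118 cm² = 1.18×10⁻⁵ m².
P = σAT⁴ ⇒ T = (P/(σA))^(1/4) = (0.8902/(5.670×10⁻⁸×1.18×10⁻⁵))^(1/4) = 1.07×10³ K.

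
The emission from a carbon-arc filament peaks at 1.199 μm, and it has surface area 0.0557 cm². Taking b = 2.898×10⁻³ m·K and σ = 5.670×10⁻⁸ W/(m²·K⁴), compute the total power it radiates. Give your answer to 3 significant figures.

P ≈ 10.8 W

Wien's law: T = b/λ_max = 2.898×10⁻³/1.199×10⁻⁶ = 2417.01 K.
Area A = 0.0557 cm² = 5.57×10⁻⁶ m².
Then P = σAT⁴ = 5.670×10⁻⁸×5.57×10⁻⁶×(2417.01)⁴ = 10.8 W.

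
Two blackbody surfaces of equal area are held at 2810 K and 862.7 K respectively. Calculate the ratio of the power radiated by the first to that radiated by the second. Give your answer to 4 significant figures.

With equal areas, P₁/P₂ = (T₁/T₂)⁴ = (2810/862.7)⁴ = 112.6.

P₁/P₂ ≈ 112.6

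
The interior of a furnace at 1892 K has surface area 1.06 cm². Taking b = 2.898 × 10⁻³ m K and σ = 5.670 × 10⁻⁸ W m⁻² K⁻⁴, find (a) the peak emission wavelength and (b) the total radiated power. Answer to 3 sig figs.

(a) λ_max = b/T = 2.898×10⁻³/1892 = 1.532×10⁻⁶ m = 1.53×10³ nm.
Area A = 1.06 cm² = 1.06×10⁻⁴ m².
(b) P = σAT⁴ = 5.670×10⁻⁸×1.06×10⁻⁴×(1892)⁴ = 77.0 W.

λ_max ≈ 1.53×10³ nm; P ≈ 77.0 W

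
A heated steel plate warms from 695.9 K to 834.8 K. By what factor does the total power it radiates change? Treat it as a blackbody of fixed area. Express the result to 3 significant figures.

P₂/P₁ ≈ 2.07

P ∝ T⁴, so P₂/P₁ = (T₂/T₁)⁴ = (834.8/695.9)⁴ = (1.19960)⁴ = 2.07.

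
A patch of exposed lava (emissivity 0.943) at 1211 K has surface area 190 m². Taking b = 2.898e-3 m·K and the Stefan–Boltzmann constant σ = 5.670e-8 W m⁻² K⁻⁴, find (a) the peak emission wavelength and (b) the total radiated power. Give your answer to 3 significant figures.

λ_max ≈ 2.39 μm; P ≈ 2.18×10⁷ W

(a) λ_max = b/T = 2.898×10⁻³/1211 = 2.393×10⁻⁶ m = 2.39 μm.
Area A = 190 m².
(b) P = εσAT⁴ = 0.943×5.670×10⁻⁸×190×(1211)⁴ = 2.18×10⁷ W.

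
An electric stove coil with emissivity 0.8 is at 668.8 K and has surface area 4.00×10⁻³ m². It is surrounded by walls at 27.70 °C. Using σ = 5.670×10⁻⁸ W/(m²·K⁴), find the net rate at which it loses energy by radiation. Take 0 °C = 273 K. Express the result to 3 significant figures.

Surroundings: T = 27.70 °C + 273 = 300.70 K.
Area A = 4.00×10⁻³ m².
Net radiated power P_net = εσA(T⁴ − T₀⁴) = 0.8×5.670×10⁻⁸×4.00×10⁻³×(668.8⁴ − 300.70⁴).
T⁴ − T₀⁴ = 2.00071×10¹¹ − 8.17587×10⁹ = 1.91895×10¹¹ K⁴, so P_net = 34.8 W.

Net loss ≈ 34.8 W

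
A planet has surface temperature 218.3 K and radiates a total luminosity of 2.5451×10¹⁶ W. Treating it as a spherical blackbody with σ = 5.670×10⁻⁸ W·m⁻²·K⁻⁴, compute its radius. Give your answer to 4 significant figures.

L = 4πR²σT⁴ ⇒ R = √(L/(4πσT⁴)).
σT⁴ = 128.765 W/m², so R = √(2.5451×10¹⁶/(4π×128.765)) = 3.966×10⁶ m.

R ≈ 3.966×10⁶ m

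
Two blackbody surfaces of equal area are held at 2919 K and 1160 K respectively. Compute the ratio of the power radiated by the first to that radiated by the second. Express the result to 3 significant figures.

With equal areas, P₁/P₂ = (T₁/T₂)⁴ = (2919/1160)⁴ = 40.1.

P₁/P₂ ≈ 40.1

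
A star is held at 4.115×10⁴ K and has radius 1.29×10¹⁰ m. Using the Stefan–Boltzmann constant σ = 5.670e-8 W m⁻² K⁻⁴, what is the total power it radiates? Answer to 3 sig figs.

P ≈ 3.40×10³² W

Surface area A = 4πR² = 4π(1.29×10¹⁰ m)² = 2.09117×10²¹ m².
P = σAT⁴ = 5.670×10⁻⁸ × 2.09117×10²¹ × (4.115×10⁴)⁴ = 3.40×10³² W.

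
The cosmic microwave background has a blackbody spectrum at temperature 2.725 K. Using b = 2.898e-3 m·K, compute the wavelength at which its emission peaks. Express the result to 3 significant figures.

λ_max ≈ 1.06×10⁻³ m

Wien's displacement law: λ_max = b/T = (2.898×10⁻³ m·K)/(2.725 K) = 1.063×10⁻³ m.
That is 1.06×10⁻³ m, in the microwave range.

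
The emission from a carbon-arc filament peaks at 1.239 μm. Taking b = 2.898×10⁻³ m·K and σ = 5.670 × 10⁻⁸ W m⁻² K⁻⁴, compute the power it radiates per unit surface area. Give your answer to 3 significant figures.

I ≈ 1.70×10⁶ W/m²

Wien's law: T = b/λ_max = 2.898×10⁻³/1.239×10⁻⁶ = 2338.98 K.
Then I = σT⁴ = 5.670×10⁻⁸×(2338.98)⁴ = 1.70×10⁶ W/m².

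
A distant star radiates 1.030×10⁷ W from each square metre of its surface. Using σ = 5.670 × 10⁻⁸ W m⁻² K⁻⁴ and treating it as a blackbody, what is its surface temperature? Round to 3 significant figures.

T ≈ 3.67×10³ K

I = σT⁴, so T = (I/σ)^(1/4) = (1.030×10⁷/(5.670×10⁻⁸))^(1/4) = 3.67×10³ K.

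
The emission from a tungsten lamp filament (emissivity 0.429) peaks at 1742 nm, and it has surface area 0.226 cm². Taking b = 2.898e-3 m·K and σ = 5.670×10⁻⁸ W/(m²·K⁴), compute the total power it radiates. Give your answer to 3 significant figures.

P ≈ 4.21 W

Wien's law: T = b/λ_max = 2.898×10⁻³/1.742×10⁻⁶ = 1663.61 K.
Area A = 0.226 cm² = 2.26×10⁻⁵ m².
Then P = εσAT⁴ = 0.429×5.670×10⁻⁸×2.26×10⁻⁵×(1663.61)⁴ = 4.21 W.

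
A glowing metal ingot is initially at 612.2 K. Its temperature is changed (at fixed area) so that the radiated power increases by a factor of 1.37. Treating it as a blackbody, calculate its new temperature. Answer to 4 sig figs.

P ∝ T⁴, so T₂/T₁ = (P₂/P₁)^(1/4) = (1.37)^(1/4) = 1.08188.
T₂ = 612.2 × 1.08188 = 662.3 K.

T₂ ≈ 662.3 K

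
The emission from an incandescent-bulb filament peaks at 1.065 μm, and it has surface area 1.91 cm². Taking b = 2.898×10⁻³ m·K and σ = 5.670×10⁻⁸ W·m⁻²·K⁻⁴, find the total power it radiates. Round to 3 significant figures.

P ≈ 594 W

Wien's law: T = b/λ_max = 2.898×10⁻³/1.065×10⁻⁶ = 2721.13 K.
Area A = 1.91 cm² = 1.91×10⁻⁴ m².
Then P = σAT⁴ = 5.670×10⁻⁸×1.91×10⁻⁴×(2721.13)⁴ = 594 W.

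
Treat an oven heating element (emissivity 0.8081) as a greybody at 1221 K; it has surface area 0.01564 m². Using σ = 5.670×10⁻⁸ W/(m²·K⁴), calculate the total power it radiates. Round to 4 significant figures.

P ≈ 1593 W

Area A = 0.01564 m².
P = εσAT⁴ = 0.8081 × 5.670×10⁻⁸ × 0.01564 × (1221)⁴ = 1593 W.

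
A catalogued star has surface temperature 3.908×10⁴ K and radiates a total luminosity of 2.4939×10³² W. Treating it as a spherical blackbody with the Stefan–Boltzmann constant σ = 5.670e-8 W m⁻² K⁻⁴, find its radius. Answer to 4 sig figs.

R ≈ 1.225×10¹⁰ m

L = 4πR²σT⁴ ⇒ R = √(L/(4πσT⁴)).
σT⁴ = 1.32252×10¹¹ W/m², so R = √(2.4939×10³²/(4π×1.32252×10¹¹)) = 1.225×10¹⁰ m.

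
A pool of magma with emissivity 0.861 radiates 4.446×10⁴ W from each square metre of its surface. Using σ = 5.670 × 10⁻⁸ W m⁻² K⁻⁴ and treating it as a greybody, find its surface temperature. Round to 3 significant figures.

T ≈ 977 K

I = εσT⁴, so T = (I/εσ)^(1/4) = (4.446×10⁴/(0.861×5.670×10⁻⁸))^(1/4) = 977 K.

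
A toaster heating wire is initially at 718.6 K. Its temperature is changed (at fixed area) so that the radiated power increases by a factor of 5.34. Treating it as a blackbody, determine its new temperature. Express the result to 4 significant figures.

T₂ ≈ 1092 K

P ∝ T⁴, so T₂/T₁ = (P₂/P₁)^(1/4) = (5.34)^(1/4) = 1.52015.
T₂ = 718.6 × 1.52015 = 1092 K.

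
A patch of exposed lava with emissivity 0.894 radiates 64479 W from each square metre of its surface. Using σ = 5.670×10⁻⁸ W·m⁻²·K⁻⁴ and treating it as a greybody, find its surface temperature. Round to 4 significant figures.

T ≈ 1062 K

I = εσT⁴, so T = (I/εσ)^(1/4) = (64479/(0.894×5.670×10⁻⁸))^(1/4) = 1062 K.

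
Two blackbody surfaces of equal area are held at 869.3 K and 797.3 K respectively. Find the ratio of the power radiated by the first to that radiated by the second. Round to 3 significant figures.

P₁/P₂ ≈ 1.41

With equal areas, P₁/P₂ = (T₁/T₂)⁴ = (869.3/797.3)⁴ = 1.41.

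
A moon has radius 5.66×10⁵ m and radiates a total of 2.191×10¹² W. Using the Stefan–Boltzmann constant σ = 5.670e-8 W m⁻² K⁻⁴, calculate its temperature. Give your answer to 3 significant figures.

T ≈ 55.7 K

Surface area A = 4πR² = 4π(5.66×10⁵ m)² = 4.02571×10¹² m².
P = σAT⁴ ⇒ T = (P/(σA))^(1/4) = (2.191×10¹²/(5.670×10⁻⁸×4.02571×10¹²))^(1/4) = 55.7 K.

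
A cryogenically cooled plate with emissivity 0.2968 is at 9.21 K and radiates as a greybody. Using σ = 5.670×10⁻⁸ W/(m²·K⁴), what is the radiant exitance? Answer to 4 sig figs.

Stefan–Boltzmann: I = εσT⁴ = 0.2968 × 5.670×10⁻⁸ × (9.21)⁴ = 1.211×10⁻⁴ W/m².

I ≈ 1.211×10⁻⁴ W/m²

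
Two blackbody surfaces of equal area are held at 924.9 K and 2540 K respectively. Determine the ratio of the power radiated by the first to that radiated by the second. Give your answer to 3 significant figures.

P₁/P₂ ≈ 0.0176

With equal areas, P₁/P₂ = (T₁/T₂)⁴ = (924.9/2540)⁴ = 0.0176.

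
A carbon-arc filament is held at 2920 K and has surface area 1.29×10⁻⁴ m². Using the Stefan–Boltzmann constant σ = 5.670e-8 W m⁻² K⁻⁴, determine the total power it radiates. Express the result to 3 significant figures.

Area A = 1.29×10⁻⁴ m².
P = σAT⁴ = 5.670×10⁻⁸ × 1.29×10⁻⁴ × (2920)⁴ = 532 W.

P ≈ 532 W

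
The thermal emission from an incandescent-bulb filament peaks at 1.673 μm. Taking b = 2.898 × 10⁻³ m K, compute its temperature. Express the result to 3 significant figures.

T ≈ 1.73×10³ K

Wien's law gives T = b/λ_max = (2.898×10⁻³ m·K)/(1.673×10⁻⁶ m) = 1.73×10³ K.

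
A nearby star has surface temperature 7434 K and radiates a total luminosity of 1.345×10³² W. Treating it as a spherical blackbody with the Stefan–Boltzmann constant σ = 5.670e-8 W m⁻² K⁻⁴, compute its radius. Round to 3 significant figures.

R ≈ 2.49×10¹¹ m

L = 4πR²σT⁴ ⇒ R = √(L/(4πσT⁴)).
σT⁴ = 1.73170×10⁸ W/m², so R = √(1.345×10³²/(4π×1.73170×10⁸)) = 2.49×10¹¹ m.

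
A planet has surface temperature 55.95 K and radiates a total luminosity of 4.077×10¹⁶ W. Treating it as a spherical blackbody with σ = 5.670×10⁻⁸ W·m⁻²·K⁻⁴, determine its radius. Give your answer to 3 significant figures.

R ≈ 7.64×10⁷ m

L = 4πR²σT⁴ ⇒ R = √(L/(4πσT⁴)).
σT⁴ = 0.555627 W/m², so R = √(4.077×10¹⁶/(4π×0.555627)) = 7.64×10⁷ m.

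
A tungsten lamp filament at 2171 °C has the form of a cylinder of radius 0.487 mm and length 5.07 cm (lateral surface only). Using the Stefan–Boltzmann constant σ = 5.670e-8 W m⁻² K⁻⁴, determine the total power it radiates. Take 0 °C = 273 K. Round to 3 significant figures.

P ≈ 314 W

T = 2171 °C + 273 = 2444 K.
Lateral area A = 2πrL = 2π×4.87×10⁻⁴×0.0507 = 1.55138×10⁻⁴ m².
P = σAT⁴ = 5.670×10⁻⁸ × 1.55138×10⁻⁴ × (2444)⁴ = 314 W.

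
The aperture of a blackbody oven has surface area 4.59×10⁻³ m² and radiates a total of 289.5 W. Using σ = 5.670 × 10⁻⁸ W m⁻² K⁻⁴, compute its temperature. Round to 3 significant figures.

Area A = 4.59×10⁻³ m².
P = σAT⁴ ⇒ T = (P/(σA))^(1/4) = (289.5/(5.670×10⁻⁸×4.59×10⁻³))^(1/4) = 1.03×10³ K.

T ≈ 1.03×10³ K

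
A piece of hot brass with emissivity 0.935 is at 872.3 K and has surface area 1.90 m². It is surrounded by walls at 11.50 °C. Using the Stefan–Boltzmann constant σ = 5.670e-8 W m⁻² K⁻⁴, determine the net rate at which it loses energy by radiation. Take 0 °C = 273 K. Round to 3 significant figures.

Net loss ≈ 5.77×10⁴ W

Surroundings: T = 11.50 °C + 273 = 284.50 K.
Area A = 1.90 m².
Net radiated power P_net = εσA(T⁴ − T₀⁴) = 0.935×5.670×10⁻⁸×1.90×(872.3⁴ − 284.50⁴).
T⁴ − T₀⁴ = 5.78980×10¹¹ − 6.55132×10⁹ = 5.72429×10¹¹ K⁴, so P_net = 5.77×10⁴ W.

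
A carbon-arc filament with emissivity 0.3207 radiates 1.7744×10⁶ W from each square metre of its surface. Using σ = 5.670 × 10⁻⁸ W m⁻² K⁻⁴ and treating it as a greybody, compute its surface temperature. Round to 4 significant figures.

T ≈ 3143 K

I = εσT⁴, so T = (I/εσ)^(1/4) = (1.7744×10⁶/(0.3207×5.670×10⁻⁸))^(1/4) = 3143 K.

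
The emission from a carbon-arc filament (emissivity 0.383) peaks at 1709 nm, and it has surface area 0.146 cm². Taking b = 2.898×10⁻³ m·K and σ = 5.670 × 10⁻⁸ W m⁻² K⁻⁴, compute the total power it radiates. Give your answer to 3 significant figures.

P ≈ 2.62 W

Wien's law: T = b/λ_max = 2.898×10⁻³/1.709×10⁻⁶ = 1695.73 K.
Area A = 0.146 cm² = 1.46×10⁻⁵ m².
Then P = εσAT⁴ = 0.383×5.670×10⁻⁸×1.46×10⁻⁵×(1695.73)⁴ = 2.62 W.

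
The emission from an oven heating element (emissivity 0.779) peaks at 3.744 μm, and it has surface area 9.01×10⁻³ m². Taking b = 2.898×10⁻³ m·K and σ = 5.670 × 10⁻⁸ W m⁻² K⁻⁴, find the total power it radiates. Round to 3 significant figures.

Wien's law: T = b/λ_max = 2.898×10⁻³/3.744×10⁻⁶ = 774.038 K.
Area A = 9.01×10⁻³ m².
Then P = εσAT⁴ = 0.779×5.670×10⁻⁸×9.01×10⁻³×(774.038)⁴ = 143 W.

P ≈ 143 W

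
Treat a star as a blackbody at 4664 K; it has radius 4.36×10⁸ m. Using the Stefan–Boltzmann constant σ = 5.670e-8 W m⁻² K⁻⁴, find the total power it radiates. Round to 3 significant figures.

P ≈ 6.41×10²⁵ W

Surface area A = 4πR² = 4π(4.36×10⁸ m)² = 2.38882×10¹⁸ m².
P = σAT⁴ = 5.670×10⁻⁸ × 2.38882×10¹⁸ × (4664)⁴ = 6.41×10²⁵ W.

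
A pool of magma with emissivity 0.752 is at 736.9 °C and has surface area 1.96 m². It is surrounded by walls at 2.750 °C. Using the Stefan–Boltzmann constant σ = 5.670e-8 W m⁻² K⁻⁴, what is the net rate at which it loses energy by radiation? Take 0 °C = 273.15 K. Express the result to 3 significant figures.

Net loss ≈ 8.65×10⁴ W

T = 736.9 °C + 273.15 = 1010.05 K.
Surroundings: T = 2.750 °C + 273.15 = 275.900 K.
Area A = 1.96 m².
Net radiated power P_net = εσA(T⁴ − T₀⁴) = 0.752×5.670×10⁻⁸×1.96×(1010.05⁴ − 275.900⁴).
T⁴ − T₀⁴ = 1.04081×10¹² − 5.79438×10⁹ = 1.03502×10¹² K⁴, so P_net = 8.65×10⁴ W.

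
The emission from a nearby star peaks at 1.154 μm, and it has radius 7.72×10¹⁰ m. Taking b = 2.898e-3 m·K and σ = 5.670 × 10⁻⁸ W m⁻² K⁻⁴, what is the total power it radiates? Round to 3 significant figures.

Wien's law: T = b/λ_max = 2.898×10⁻³/1.154×10⁻⁶ = 2511.27 K.
Surface area A = 4πR² = 4π(7.72×10¹⁰ m)² = 7.48936×10²² m².
Then P = σAT⁴ = 5.670×10⁻⁸×7.48936×10²²×(2511.27)⁴ = 1.69×10²⁹ W.

P ≈ 1.69×10²⁹ W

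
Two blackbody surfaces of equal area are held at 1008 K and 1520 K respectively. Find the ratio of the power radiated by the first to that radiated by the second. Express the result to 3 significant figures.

P₁/P₂ ≈ 0.193

With equal areas, P₁/P₂ = (T₁/T₂)⁴ = (1008/1520)⁴ = 0.193.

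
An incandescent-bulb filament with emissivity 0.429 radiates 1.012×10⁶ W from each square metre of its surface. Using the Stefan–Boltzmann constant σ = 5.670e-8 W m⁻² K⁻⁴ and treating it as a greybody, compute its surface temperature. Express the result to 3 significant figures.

I = εσT⁴, so T = (I/εσ)^(1/4) = (1.012×10⁶/(0.429×5.670×10⁻⁸))^(1/4) = 2.54×10³ K.

T ≈ 2.54×10³ K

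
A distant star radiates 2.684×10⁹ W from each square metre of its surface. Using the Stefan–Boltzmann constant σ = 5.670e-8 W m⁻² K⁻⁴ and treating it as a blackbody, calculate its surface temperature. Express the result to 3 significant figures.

T ≈ 1.48×10⁴ K

I = σT⁴, so T = (I/σ)^(1/4) = (2.684×10⁹/(5.670×10⁻⁸))^(1/4) = 1.48×10⁴ K.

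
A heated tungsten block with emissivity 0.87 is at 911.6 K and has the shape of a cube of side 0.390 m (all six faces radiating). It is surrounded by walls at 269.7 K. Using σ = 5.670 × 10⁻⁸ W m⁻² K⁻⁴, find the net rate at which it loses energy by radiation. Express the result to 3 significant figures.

Area A = 6s² = 6×(0.390 m)² = 0.9126 m².
Net radiated power P_net = εσA(T⁴ − T₀⁴) = 0.87×5.670×10⁻⁸×0.9126×(911.6⁴ − 269.7⁴).
T⁴ − T₀⁴ = 6.90585×10¹¹ − 5.29083×10⁹ = 6.85294×10¹¹ K⁴, so P_net = 3.09×10⁴ W.

Net loss ≈ 3.09×10⁴ W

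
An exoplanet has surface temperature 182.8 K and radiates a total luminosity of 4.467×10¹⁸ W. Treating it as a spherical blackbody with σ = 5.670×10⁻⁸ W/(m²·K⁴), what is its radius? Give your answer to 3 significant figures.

R ≈ 7.49×10⁷ m

L = 4πR²σT⁴ ⇒ R = √(L/(4πσT⁴)).
σT⁴ = 63.3123 W/m², so R = √(4.467×10¹⁸/(4π×63.3123)) = 7.49×10⁷ m.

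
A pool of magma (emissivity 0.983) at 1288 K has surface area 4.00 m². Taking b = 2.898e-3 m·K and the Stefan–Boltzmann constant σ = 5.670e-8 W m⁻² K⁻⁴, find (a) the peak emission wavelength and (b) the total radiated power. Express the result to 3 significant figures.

(a) λ_max = b/T = 2.898×10⁻³/1288 = 2.250×10⁻⁶ m = 2.25 μm.
Area A = 4.00 m².
(b) P = εσAT⁴ = 0.983×5.670×10⁻⁸×4.00×(1288)⁴ = 6.14×10⁵ W.

λ_max ≈ 2.25 μm; P ≈ 6.14×10⁵ W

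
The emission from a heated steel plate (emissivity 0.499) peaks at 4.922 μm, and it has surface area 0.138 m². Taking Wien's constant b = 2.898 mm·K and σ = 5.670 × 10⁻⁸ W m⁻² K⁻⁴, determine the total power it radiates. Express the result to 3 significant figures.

Wien's law: T = b/λ_max = 2.898×10⁻³/4.922×10⁻⁶ = 588.785 K.
Area A = 0.138 m².
Then P = εσAT⁴ = 0.499×5.670×10⁻⁸×0.138×(588.785)⁴ = 469 W.

P ≈ 469 W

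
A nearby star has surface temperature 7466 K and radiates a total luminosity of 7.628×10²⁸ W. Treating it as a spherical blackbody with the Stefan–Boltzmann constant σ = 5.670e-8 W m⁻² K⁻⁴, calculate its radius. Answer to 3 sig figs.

L = 4πR²σT⁴ ⇒ R = √(L/(4πσT⁴)).
σT⁴ = 1.76171×10⁸ W/m², so R = √(7.628×10²⁸/(4π×1.76171×10⁸)) = 5.87×10⁹ m.

R ≈ 5.87×10⁹ m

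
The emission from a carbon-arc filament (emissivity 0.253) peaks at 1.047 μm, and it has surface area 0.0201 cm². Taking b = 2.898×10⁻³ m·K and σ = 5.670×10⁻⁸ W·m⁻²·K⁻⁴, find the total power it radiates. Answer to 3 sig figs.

P ≈ 1.69 W

Wien's law: T = b/λ_max = 2.898×10⁻³/1.047×10⁻⁶ = 2767.91 K.
Area A = 0.0201 cm² = 2.01×10⁻⁶ m².
Then P = εσAT⁴ = 0.253×5.670×10⁻⁸×2.01×10⁻⁶×(2767.91)⁴ = 1.69 W.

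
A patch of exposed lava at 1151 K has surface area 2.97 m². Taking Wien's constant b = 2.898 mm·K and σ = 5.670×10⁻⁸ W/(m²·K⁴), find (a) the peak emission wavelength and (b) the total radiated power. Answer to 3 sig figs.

λ_max ≈ 2.52×10³ nm; P ≈ 2.96×10⁵ W

(a) λ_max = b/T = 2.898×10⁻³/1151 = 2.518×10⁻⁶ m = 2.52×10³ nm.
Area A = 2.97 m².
(b) P = σAT⁴ = 5.670×10⁻⁸×2.97×(1151)⁴ = 2.96×10⁵ W.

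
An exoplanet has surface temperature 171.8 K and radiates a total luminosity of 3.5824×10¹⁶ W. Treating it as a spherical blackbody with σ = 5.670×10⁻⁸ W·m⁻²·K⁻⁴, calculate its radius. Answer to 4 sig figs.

L = 4πR²σT⁴ ⇒ R = √(L/(4πσT⁴)).
σT⁴ = 49.3942 W/m², so R = √(3.5824×10¹⁶/(4π×49.3942)) = 7.597×10⁶ m.

R ≈ 7.597×10⁶ m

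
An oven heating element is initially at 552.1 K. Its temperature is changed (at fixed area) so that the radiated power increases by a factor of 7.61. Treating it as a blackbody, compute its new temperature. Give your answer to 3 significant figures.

P ∝ T⁴, so T₂/T₁ = (P₂/P₁)^(1/4) = (7.61)^(1/4) = 1.66091.
T₂ = 552.1 × 1.66091 = 917 K.

T₂ ≈ 917 K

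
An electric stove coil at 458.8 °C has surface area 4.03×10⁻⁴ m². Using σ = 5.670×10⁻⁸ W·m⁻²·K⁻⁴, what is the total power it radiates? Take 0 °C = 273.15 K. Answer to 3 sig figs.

T = 458.8 °C + 273.15 = 731.95 K.
Area A = 4.03×10⁻⁴ m².
P = σAT⁴ = 5.670×10⁻⁸ × 4.03×10⁻⁴ × (731.95)⁴ = 6.56 W.

P ≈ 6.56 W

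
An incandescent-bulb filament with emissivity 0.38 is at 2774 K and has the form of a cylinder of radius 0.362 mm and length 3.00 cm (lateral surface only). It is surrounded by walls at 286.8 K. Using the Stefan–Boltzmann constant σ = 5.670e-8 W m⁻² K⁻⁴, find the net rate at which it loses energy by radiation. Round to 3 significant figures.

Lateral area A = 2πrL = 2π×3.62×10⁻⁴×0.0300 = 6.82354×10⁻⁵ m².
Net radiated power P_net = εσA(T⁴ − T₀⁴) = 0.38×5.670×10⁻⁸×6.82354×10⁻⁵×(2774⁴ − 286.8⁴).
T⁴ − T₀⁴ = 5.92142×10¹³ − 6.76576×10⁹ = 5.92074×10¹³ K⁴, so P_net = 87.0 W.

Net loss ≈ 87.0 W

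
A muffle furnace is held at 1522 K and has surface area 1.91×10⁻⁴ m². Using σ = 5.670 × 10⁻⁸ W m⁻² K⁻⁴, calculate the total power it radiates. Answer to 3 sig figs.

Area A = 1.91×10⁻⁴ m².
P = σAT⁴ = 5.670×10⁻⁸ × 1.91×10⁻⁴ × (1522)⁴ = 58.1 W.

P ≈ 58.1 W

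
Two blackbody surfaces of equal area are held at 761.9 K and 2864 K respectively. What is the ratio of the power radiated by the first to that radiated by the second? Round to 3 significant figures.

With equal areas, P₁/P₂ = (T₁/T₂)⁴ = (761.9/2864)⁴ = 5.01×10⁻³.

P₁/P₂ ≈ 5.01×10⁻³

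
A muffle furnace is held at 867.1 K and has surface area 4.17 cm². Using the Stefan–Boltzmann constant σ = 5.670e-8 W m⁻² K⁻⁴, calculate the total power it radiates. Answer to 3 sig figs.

P ≈ 13.4 W

Area A = 4.17 cm² = 4.17×10⁻⁴ m².
P = σAT⁴ = 5.670×10⁻⁸ × 4.17×10⁻⁴ × (867.1)⁴ = 13.4 W.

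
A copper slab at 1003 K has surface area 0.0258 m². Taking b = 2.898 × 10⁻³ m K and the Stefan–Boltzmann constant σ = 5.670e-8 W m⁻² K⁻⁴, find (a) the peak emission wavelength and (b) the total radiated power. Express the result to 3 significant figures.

λ_max ≈ 2.89×10³ nm; P ≈ 1.48×10³ W

(a) λ_max = b/T = 2.898×10⁻³/1003 = 2.889×10⁻⁶ m = 2.89×10³ nm.
Area A = 0.0258 m².
(b) P = σAT⁴ = 5.670×10⁻⁸×0.0258×(1003)⁴ = 1.48×10³ W.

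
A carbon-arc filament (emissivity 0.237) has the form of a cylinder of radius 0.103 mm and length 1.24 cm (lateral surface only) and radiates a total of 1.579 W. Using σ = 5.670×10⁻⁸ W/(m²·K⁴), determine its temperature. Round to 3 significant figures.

T ≈ 1.96×10³ K

Lateral area A = 2πrL = 2π×1.03×10⁻⁴×0.0124 = 8.02488×10⁻⁶ m².
P = εσAT⁴ ⇒ T = (P/(εσA))^(1/4) = (1.579/(0.237×5.670×10⁻⁸×8.02488×10⁻⁶))^(1/4) = 1.96×10³ K.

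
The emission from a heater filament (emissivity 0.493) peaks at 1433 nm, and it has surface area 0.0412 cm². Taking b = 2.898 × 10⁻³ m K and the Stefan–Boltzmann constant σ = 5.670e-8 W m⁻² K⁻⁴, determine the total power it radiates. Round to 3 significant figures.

Wien's law: T = b/λ_max = 2.898×10⁻³/1.433×10⁻⁶ = 2022.33 K.
Area A = 0.0412 cm² = 4.12×10⁻⁶ m².
Then P = εσAT⁴ = 0.493×5.670×10⁻⁸×4.12×10⁻⁶×(2022.33)⁴ = 1.93 W.

P ≈ 1.93 W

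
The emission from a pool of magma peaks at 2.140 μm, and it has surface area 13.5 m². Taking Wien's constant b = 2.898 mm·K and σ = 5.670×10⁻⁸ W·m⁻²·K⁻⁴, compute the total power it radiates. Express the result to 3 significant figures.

P ≈ 2.57×10⁶ W

Wien's law: T = b/λ_max = 2.898×10⁻³/2.140×10⁻⁶ = 1354.21 K.
Area A = 13.5 m².
Then P = σAT⁴ = 5.670×10⁻⁸×13.5×(1354.21)⁴ = 2.57×10⁶ W.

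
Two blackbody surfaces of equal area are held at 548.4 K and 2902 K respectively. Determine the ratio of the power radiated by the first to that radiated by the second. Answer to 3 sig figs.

P₁/P₂ ≈ 1.28×10⁻³

With equal areas, P₁/P₂ = (T₁/T₂)⁴ = (548.4/2902)⁴ = 1.28×10⁻³.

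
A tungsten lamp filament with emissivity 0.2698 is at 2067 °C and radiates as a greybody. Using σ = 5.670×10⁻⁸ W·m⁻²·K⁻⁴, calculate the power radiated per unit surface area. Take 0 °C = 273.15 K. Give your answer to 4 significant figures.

I ≈ 4.588×10⁵ W/m²

T = 2067 °C + 273.15 = 2340.15 K.
Stefan–Boltzmann: I = εσT⁴ = 0.2698 × 5.670×10⁻⁸ × (2340.15)⁴ = 4.588×10⁵ W/m².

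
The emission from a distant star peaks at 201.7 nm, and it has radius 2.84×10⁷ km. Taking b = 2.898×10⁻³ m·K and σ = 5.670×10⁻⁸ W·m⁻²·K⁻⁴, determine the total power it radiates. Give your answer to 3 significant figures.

P ≈ 2.45×10³¹ W

Wien's law: T = b/λ_max = 2.898×10⁻³/2.017×10⁻⁷ = 14367.9 K.
Surface area A = 4πR² = 4π(2.84×10¹⁰ m)² = 1.01355×10²² m².
Then P = σAT⁴ = 5.670×10⁻⁸×1.01355×10²²×(14367.9)⁴ = 2.45×10³¹ W.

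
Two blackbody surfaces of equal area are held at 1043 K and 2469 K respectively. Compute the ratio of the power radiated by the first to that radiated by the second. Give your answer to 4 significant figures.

With equal areas, P₁/P₂ = (T₁/T₂)⁴ = (1043/2469)⁴ = 0.03185.

P₁/P₂ ≈ 0.03185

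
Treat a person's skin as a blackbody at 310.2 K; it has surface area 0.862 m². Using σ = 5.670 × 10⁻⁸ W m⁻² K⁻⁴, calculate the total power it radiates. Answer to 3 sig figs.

P ≈ 453 W

Area A = 0.862 m².
P = σAT⁴ = 5.670×10⁻⁸ × 0.862 × (310.2)⁴ = 453 W.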